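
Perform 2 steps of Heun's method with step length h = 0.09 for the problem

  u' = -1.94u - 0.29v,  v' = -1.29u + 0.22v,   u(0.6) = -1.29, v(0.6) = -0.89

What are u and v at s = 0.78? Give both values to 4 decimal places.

-0.8783, -0.6735

Heun on (u,v): k1 = f(s_n, state_n); k2 = f(s_n + h, state_n + h·k1); state_{n+1} = state_n + (h/2)·(k1 + k2).
0.600000: (-1.290000, -0.890000)
  k1 = (2.760700, 1.468300)
  predictor → (-1.041537, -0.757853)
  k2 = (2.240359, 1.176855)
  → (-1.064952, -0.770968)
0.690000: (-1.064952, -0.770968)
  k1 = (2.289588, 1.204176)
  predictor → (-0.858889, -0.662592)
  k2 = (1.858397, 0.962197)
  → (-0.878293, -0.673481)
(u(0.78), v(0.78)) ≈ (-0.8783, -0.6735)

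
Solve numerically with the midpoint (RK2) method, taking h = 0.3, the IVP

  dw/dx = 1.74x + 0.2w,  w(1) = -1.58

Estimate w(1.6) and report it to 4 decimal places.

Midpoint: k1 = f(x_n, w_n); k2 = f(x_n + h/2, w_n + (h/2)·k1); w_{n+1} = w_n + h·k2.
x=1.000000, w=-1.580000:
  k1 = f(1.000000, -1.580000) = 1.424000
  k2 = f(1.150000, -1.366400) = 1.727720
  w ← -1.580000 + 0.3·1.727720 = -1.061684
x=1.300000, w=-1.061684:
  k1 = f(1.300000, -1.061684) = 2.049663
  k2 = f(1.450000, -0.754235) = 2.372153
  w ← -1.061684 + 0.3·2.372153 = -0.350038
w(1.6) ≈ -0.3500

-0.3500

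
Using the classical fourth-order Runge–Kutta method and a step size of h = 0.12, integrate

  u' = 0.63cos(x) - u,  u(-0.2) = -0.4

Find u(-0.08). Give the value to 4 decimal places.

-0.2843

RK4: k1 = f(x_n, u_n); k2 = f(x_n + h/2, u_n + (h/2)·k1); k3 = f(x_n + h/2, u_n + (h/2)·k2); k4 = f(x_n + h, u_n + h·k3); u_{n+1} = u_n + (h/6)·(k1 + 2k2 + 2k3 + k4).
x=-0.200000, u=-0.400000:
  k1 = f(-0.200000, -0.400000) = 1.017442
  k2 = f(-0.140000, -0.338953) = 0.962790
  k3 = f(-0.140000, -0.342233) = 0.966069
  k4 = f(-0.080000, -0.284072) = 0.912057
  u ← -0.400000 + (0.12/6)·(k1 + 2k2 + 2k3 + k4) = -0.284256
u(-0.08) ≈ -0.2843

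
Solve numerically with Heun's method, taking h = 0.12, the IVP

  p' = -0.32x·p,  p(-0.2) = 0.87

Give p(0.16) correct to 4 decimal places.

Heun: k1 = f(x_n, p_n); k2 = f(x_n + h, p_n + h·k1); p_{n+1} = p_n + (h/2)·(k1 + k2).
x=-0.200000, p=0.870000:
  k1 = f(-0.200000, 0.870000) = 0.055680
  k2 = f(-0.080000, 0.876682) = 0.022443
  p ← 0.870000 + (0.12/2)·(0.055680 + 0.022443) = 0.874687
x=-0.080000, p=0.874687:
  k1 = f(-0.080000, 0.874687) = 0.022392
  k2 = f(0.040000, 0.877374) = -0.011230
  p ← 0.874687 + (0.12/2)·(0.022392 + (-0.011230)) = 0.875357
x=0.040000, p=0.875357:
  k1 = f(0.040000, 0.875357) = -0.011205
  k2 = f(0.160000, 0.874013) = -0.044749
  p ← 0.875357 + (0.12/2)·(-0.011205 + (-0.044749)) = 0.872000
p(0.16) ≈ 0.8720

0.8720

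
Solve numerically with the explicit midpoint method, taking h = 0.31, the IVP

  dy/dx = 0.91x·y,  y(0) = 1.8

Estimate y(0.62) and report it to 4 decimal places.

2.1359

Midpoint: k1 = f(x_n, y_n); k2 = f(x_n + h/2, y_n + (h/2)·k1); y_{n+1} = y_n + h·k2.
x=0.000000, y=1.800000:
  k1 = f(0.000000, 1.800000) = 0.000000
  k2 = f(0.155000, 1.800000) = 0.253890
  y ← 1.800000 + 0.31·0.253890 = 1.878706
x=0.310000, y=1.878706:
  k1 = f(0.310000, 1.878706) = 0.529983
  k2 = f(0.465000, 1.960853) = 0.829735
  y ← 1.878706 + 0.31·0.829735 = 2.135924
y(0.62) ≈ 2.1359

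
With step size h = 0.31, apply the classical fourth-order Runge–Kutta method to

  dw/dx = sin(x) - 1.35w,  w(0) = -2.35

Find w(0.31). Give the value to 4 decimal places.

RK4: k1 = f(x_n, w_n); k2 = f(x_n + h/2, w_n + (h/2)·k1); k3 = f(x_n + h/2, w_n + (h/2)·k2); k4 = f(x_n + h, w_n + h·k3); w_{n+1} = w_n + (h/6)·(k1 + 2k2 + 2k3 + k4).
x=0.000000, w=-2.350000:
  k1 = f(0.000000, -2.350000) = 3.172500
  k2 = f(0.155000, -1.858262) = 2.663034
  k3 = f(0.155000, -1.937230) = 2.769640
  k4 = f(0.310000, -1.491412) = 2.318464
  w ← -2.350000 + (0.31/6)·(k1 + 2k2 + 2k3 + k4) = -1.504924
w(0.31) ≈ -1.5049

-1.5049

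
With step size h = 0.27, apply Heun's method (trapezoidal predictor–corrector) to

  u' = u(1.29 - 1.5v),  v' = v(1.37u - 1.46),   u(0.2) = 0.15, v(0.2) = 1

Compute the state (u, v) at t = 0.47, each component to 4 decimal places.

0.1514, 0.7176

Heun on (u,v): k1 = f(t_n, state_n); k2 = f(t_n + h, state_n + h·k1); state_{n+1} = state_n + (h/2)·(k1 + k2).
0.200000: (0.150000, 1.000000)
  k1 = (-0.031500, -1.254500)
  predictor → (0.141495, 0.661285)
  k2 = (0.042176, -0.837287)
  → (0.151441, 0.717609)
(u(0.47), v(0.47)) ≈ (0.1514, 0.7176)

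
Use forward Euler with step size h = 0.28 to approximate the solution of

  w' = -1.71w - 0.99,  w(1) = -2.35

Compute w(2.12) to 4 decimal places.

-0.7096

Euler: w_{n+1} = w_n + h·f(s_n, w_n).
s=1.000000, w=-2.350000: f=3.028500 → w ← -2.350000 + 0.28·3.028500 = -1.502020
s=1.280000, w=-1.502020: f=1.578454 → w ← -1.502020 + 0.28·1.578454 = -1.060053
s=1.560000, w=-1.060053: f=0.822690 → w ← -1.060053 + 0.28·0.822690 = -0.829700
s=1.840000, w=-0.829700: f=0.428786 → w ← -0.829700 + 0.28·0.428786 = -0.709639
w(2.12) ≈ -0.7096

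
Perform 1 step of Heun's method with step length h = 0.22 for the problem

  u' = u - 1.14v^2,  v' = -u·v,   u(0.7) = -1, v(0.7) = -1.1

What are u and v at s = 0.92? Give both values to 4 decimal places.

-1.6552, -1.4459

Heun on (u,v): k1 = f(s_n, state_n); k2 = f(s_n + h, state_n + h·k1); state_{n+1} = state_n + (h/2)·(k1 + k2).
0.700000: (-1.000000, -1.100000)
  k1 = (-2.379400, -1.100000)
  predictor → (-1.523468, -1.342000)
  k2 = (-3.576567, -2.044494)
  → (-1.655156, -1.445894)
(u(0.92), v(0.92)) ≈ (-1.6552, -1.4459)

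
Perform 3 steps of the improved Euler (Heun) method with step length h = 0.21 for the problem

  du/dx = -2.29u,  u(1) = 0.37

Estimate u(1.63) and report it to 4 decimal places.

Heun: k1 = f(x_n, u_n); k2 = f(x_n + h, u_n + h·k1); u_{n+1} = u_n + (h/2)·(k1 + k2).
x=1.000000, u=0.370000:
  k1 = f(1.000000, 0.370000) = -0.847300
  k2 = f(1.210000, 0.192067) = -0.439833
  u ← 0.370000 + (0.21/2)·(-0.847300 + (-0.439833)) = 0.234851
x=1.210000, u=0.234851:
  k1 = f(1.210000, 0.234851) = -0.537809
  k2 = f(1.420000, 0.121911) = -0.279177
  u ← 0.234851 + (0.21/2)·(-0.537809 + (-0.279177)) = 0.149068
x=1.420000, u=0.149068:
  k1 = f(1.420000, 0.149068) = -0.341365
  k2 = f(1.630000, 0.077381) = -0.177202
  u ← 0.149068 + (0.21/2)·(-0.341365 + (-0.177202)) = 0.094618
u(1.63) ≈ 0.0946

0.0946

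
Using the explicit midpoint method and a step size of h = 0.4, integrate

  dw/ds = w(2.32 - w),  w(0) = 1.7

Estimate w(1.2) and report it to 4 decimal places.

Midpoint: k1 = f(s_n, w_n); k2 = f(s_n + h/2, w_n + (h/2)·k1); w_{n+1} = w_n + h·k2.
s=0.000000, w=1.700000:
  k1 = f(0.000000, 1.700000) = 1.054000
  k2 = f(0.200000, 1.910800) = 0.781899
  w ← 1.700000 + 0.4·0.781899 = 2.012760
s=0.400000, w=2.012760:
  k1 = f(0.400000, 2.012760) = 0.618401
  k2 = f(0.600000, 2.136440) = 0.392165
  w ← 2.012760 + 0.4·0.392165 = 2.169626
s=0.800000, w=2.169626:
  k1 = f(0.800000, 2.169626) = 0.326256
  k2 = f(1.000000, 2.234877) = 0.190240
  w ← 2.169626 + 0.4·0.190240 = 2.245722
w(1.2) ≈ 2.2457

2.2457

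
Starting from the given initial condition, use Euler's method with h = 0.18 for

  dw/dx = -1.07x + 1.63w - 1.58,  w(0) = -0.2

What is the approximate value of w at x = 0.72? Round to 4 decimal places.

-2.5548

Euler: w_{n+1} = w_n + h·f(x_n, w_n).
x=0.000000, w=-0.200000: f=-1.906000 → w ← -0.200000 + 0.18·(-1.906000) = -0.543080
x=0.180000, w=-0.543080: f=-2.657820 → w ← -0.543080 + 0.18·(-2.657820) = -1.021488
x=0.360000, w=-1.021488: f=-3.630225 → w ← -1.021488 + 0.18·(-3.630225) = -1.674928
x=0.540000, w=-1.674928: f=-4.887933 → w ← -1.674928 + 0.18·(-4.887933) = -2.554756
w(0.72) ≈ -2.5548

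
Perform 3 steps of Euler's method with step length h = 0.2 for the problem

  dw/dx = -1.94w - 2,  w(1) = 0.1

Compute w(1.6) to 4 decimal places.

Euler: w_{n+1} = w_n + h·f(x_n, w_n).
x=1.000000, w=0.100000: f=-2.194000 → w ← 0.100000 + 0.2·(-2.194000) = -0.338800
x=1.200000, w=-0.338800: f=-1.342728 → w ← -0.338800 + 0.2·(-1.342728) = -0.607346
x=1.400000, w=-0.607346: f=-0.821750 → w ← -0.607346 + 0.2·(-0.821750) = -0.771696
w(1.6) ≈ -0.7717

-0.7717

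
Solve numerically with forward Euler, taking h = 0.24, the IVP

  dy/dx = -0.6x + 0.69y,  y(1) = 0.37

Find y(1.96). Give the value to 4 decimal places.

Euler: y_{n+1} = y_n + h·f(x_n, y_n).
x=1.000000, y=0.370000: f=-0.344700 → y ← 0.370000 + 0.24·(-0.344700) = 0.287272
x=1.240000, y=0.287272: f=-0.545782 → y ← 0.287272 + 0.24·(-0.545782) = 0.156284
x=1.480000, y=0.156284: f=-0.780164 → y ← 0.156284 + 0.24·(-0.780164) = -0.030955
x=1.720000, y=-0.030955: f=-1.053359 → y ← -0.030955 + 0.24·(-1.053359) = -0.283761
y(1.96) ≈ -0.2838

-0.2838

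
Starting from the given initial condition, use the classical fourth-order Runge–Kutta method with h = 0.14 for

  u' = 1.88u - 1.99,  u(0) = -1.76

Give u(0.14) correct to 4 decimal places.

RK4: k1 = f(x_n, u_n); k2 = f(x_n + h/2, u_n + (h/2)·k1); k3 = f(x_n + h/2, u_n + (h/2)·k2); k4 = f(x_n + h, u_n + h·k3); u_{n+1} = u_n + (h/6)·(k1 + 2k2 + 2k3 + k4).
x=0.000000, u=-1.760000:
  k1 = f(0.000000, -1.760000) = -5.298800
  k2 = f(0.070000, -2.130916) = -5.996122
  k3 = f(0.070000, -2.179729) = -6.087890
  k4 = f(0.140000, -2.612305) = -6.901133
  u ← -1.760000 + (0.14/6)·(k1 + 2k2 + 2k3 + k4) = -2.608586
u(0.14) ≈ -2.6086

-2.6086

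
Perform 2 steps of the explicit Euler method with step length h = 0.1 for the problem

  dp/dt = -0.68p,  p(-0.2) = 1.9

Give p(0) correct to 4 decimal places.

1.6504

Euler: p_{n+1} = p_n + h·f(t_n, p_n).
t=-0.200000, p=1.900000: f=-1.292000 → p ← 1.900000 + 0.1·(-1.292000) = 1.770800
t=-0.100000, p=1.770800: f=-1.204144 → p ← 1.770800 + 0.1·(-1.204144) = 1.650386
p(0) ≈ 1.6504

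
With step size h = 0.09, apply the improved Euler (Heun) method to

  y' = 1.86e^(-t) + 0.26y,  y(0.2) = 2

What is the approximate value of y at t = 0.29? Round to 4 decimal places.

Heun: k1 = f(t_n, y_n); k2 = f(t_n + h, y_n + h·k1); y_{n+1} = y_n + (h/2)·(k1 + k2).
t=0.200000, y=2.000000:
  k1 = f(0.200000, 2.000000) = 2.042839
  k2 = f(0.290000, 2.183856) = 1.959573
  y ← 2.000000 + (0.09/2)·(2.042839 + 1.959573) = 2.180109
y(0.29) ≈ 2.1801

2.1801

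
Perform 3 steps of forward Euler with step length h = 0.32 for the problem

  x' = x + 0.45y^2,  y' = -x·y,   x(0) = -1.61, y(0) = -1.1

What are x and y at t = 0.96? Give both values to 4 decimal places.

-1.8159, -4.5917

Euler on (x,y): x_{n+1} = x_n + h·x', y_{n+1} = y_n + h·y'.
0.000000: (-1.610000, -1.100000); f=(-1.065500, -1.771000) → (-1.950960, -1.666720)
0.320000: (-1.950960, -1.666720); f=(-0.700880, -3.251704) → (-2.175242, -2.707265)
0.640000: (-2.175242, -2.707265); f=(1.122937, -5.888956) → (-1.815902, -4.591731)
(x(0.96), y(0.96)) ≈ (-1.8159, -4.5917)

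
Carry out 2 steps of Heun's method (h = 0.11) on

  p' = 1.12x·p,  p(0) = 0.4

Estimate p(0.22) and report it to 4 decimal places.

Heun: k1 = f(x_n, p_n); k2 = f(x_n + h, p_n + h·k1); p_{n+1} = p_n + (h/2)·(k1 + k2).
x=0.000000, p=0.400000:
  k1 = f(0.000000, 0.400000) = 0.000000
  k2 = f(0.110000, 0.400000) = 0.049280
  p ← 0.400000 + (0.11/2)·(0.000000 + 0.049280) = 0.402710
x=0.110000, p=0.402710:
  k1 = f(0.110000, 0.402710) = 0.049614
  k2 = f(0.220000, 0.408168) = 0.100573
  p ← 0.402710 + (0.11/2)·(0.049614 + 0.100573) = 0.410971
p(0.22) ≈ 0.4110

0.4110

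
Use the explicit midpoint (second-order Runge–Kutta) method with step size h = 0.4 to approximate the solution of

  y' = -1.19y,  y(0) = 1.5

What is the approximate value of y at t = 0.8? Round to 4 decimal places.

0.6092

Midpoint: k1 = f(t_n, y_n); k2 = f(t_n + h/2, y_n + (h/2)·k1); y_{n+1} = y_n + h·k2.
t=0.000000, y=1.500000:
  k1 = f(0.000000, 1.500000) = -1.785000
  k2 = f(0.200000, 1.143000) = -1.360170
  y ← 1.500000 + 0.4·(-1.360170) = 0.955932
t=0.400000, y=0.955932:
  k1 = f(0.400000, 0.955932) = -1.137559
  k2 = f(0.600000, 0.728420) = -0.866820
  y ← 0.955932 + 0.4·(-0.866820) = 0.609204
y(0.8) ≈ 0.6092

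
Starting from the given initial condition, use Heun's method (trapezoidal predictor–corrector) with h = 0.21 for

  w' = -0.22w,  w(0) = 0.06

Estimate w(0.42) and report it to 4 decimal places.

Heun: k1 = f(s_n, w_n); k2 = f(s_n + h, w_n + h·k1); w_{n+1} = w_n + (h/2)·(k1 + k2).
s=0.000000, w=0.060000:
  k1 = f(0.000000, 0.060000) = -0.013200
  k2 = f(0.210000, 0.057228) = -0.012590
  w ← 0.060000 + (0.21/2)·(-0.013200 + (-0.012590)) = 0.057292
s=0.210000, w=0.057292:
  k1 = f(0.210000, 0.057292) = -0.012604
  k2 = f(0.420000, 0.054645) = -0.012022
  w ← 0.057292 + (0.21/2)·(-0.012604 + (-0.012022)) = 0.054706
w(0.42) ≈ 0.0547

0.0547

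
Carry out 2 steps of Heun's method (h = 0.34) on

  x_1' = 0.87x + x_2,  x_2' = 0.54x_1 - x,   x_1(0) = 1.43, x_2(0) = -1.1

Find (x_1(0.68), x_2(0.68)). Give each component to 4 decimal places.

Heun on (x_1,x_2): k1 = f(x_n, state_n); k2 = f(x_n + h, state_n + h·k1); state_{n+1} = state_n + (h/2)·(k1 + k2).
0.000000: (1.430000, -1.100000)
  k1 = (-1.100000, 0.772200)
  predictor → (1.056000, -0.837452)
  k2 = (-0.541652, 0.230240)
  → (1.150919, -0.929585)
0.340000: (1.150919, -0.929585)
  k1 = (-0.633785, 0.281496)
  predictor → (0.935432, -0.833876)
  k2 = (-0.242276, -0.174867)
  → (1.001989, -0.911458)
(x_1(0.68), x_2(0.68)) ≈ (1.0020, -0.9115)

1.0020, -0.9115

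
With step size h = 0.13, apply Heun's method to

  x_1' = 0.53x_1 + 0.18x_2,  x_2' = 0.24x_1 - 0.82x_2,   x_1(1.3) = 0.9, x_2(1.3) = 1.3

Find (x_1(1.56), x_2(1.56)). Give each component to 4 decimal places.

1.0930, 1.1069

Heun on (x_1,x_2): k1 = f(x_n, state_n); k2 = f(x_n + h, state_n + h·k1); state_{n+1} = state_n + (h/2)·(k1 + k2).
1.300000: (0.900000, 1.300000)
  k1 = (0.711000, -0.850000)
  predictor → (0.992430, 1.189500)
  k2 = (0.740098, -0.737207)
  → (0.994321, 1.196832)
1.430000: (0.994321, 1.196832)
  k1 = (0.742420, -0.742765)
  predictor → (1.090836, 1.100272)
  k2 = (0.776192, -0.640423)
  → (1.093031, 1.106924)
(x_1(1.56), x_2(1.56)) ≈ (1.0930, 1.1069)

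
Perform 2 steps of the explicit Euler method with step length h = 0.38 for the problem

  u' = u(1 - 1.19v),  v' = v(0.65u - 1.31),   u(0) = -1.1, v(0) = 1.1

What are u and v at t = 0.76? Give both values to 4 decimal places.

-1.2284, 0.0665

Euler on (u,v): u_{n+1} = u_n + h·u', v_{n+1} = v_n + h·v'.
0.000000: (-1.100000, 1.100000); f=(0.339900, -2.227500) → (-0.970838, 0.253550)
0.380000: (-0.970838, 0.253550); f=(-0.677912, -0.492152) → (-1.228445, 0.066532)
(u(0.76), v(0.76)) ≈ (-1.2284, 0.0665)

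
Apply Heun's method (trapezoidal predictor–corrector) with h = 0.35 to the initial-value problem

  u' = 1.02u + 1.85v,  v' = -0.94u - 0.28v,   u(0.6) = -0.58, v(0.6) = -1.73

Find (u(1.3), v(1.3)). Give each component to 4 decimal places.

-3.5195, -0.1821

Heun on (u,v): k1 = f(t_n, state_n); k2 = f(t_n + h, state_n + h·k1); state_{n+1} = state_n + (h/2)·(k1 + k2).
0.600000: (-0.580000, -1.730000)
  k1 = (-3.792100, 1.029600)
  predictor → (-1.907235, -1.369640)
  k2 = (-4.479214, 2.176300)
  → (-2.027480, -1.168967)
0.950000: (-2.027480, -1.168967)
  k1 = (-4.230619, 2.233142)
  predictor → (-3.508197, -0.387368)
  k2 = (-4.294991, 3.406168)
  → (-3.519462, -0.182088)
(u(1.3), v(1.3)) ≈ (-3.5195, -0.1821)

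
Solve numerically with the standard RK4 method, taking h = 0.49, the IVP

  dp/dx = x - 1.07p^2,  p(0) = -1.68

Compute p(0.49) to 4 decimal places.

-8.5856

RK4: k1 = f(x_n, p_n); k2 = f(x_n + h/2, p_n + (h/2)·k1); k3 = f(x_n + h/2, p_n + (h/2)·k2); k4 = f(x_n + h, p_n + h·k3); p_{n+1} = p_n + (h/6)·(k1 + 2k2 + 2k3 + k4).
x=0.000000, p=-1.680000:
  k1 = f(0.000000, -1.680000) = -3.019968
  k2 = f(0.245000, -2.419892) = -6.020790
  k3 = f(0.245000, -3.155093) = -10.406438
  k4 = f(0.490000, -6.779154) = -48.683920
  p ← -1.680000 + (0.49/6)·(k1 + 2k2 + 2k3 + k4) = -8.585598
p(0.49) ≈ -8.5856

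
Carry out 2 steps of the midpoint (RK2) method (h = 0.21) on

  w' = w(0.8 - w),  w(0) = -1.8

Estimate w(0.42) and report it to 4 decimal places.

-8.7130

Midpoint: k1 = f(t_n, w_n); k2 = f(t_n + h/2, w_n + (h/2)·k1); w_{n+1} = w_n + h·k2.
t=0.000000, w=-1.800000:
  k1 = f(0.000000, -1.800000) = -4.680000
  k2 = f(0.105000, -2.291400) = -7.083634
  w ← -1.800000 + 0.21·(-7.083634) = -3.287563
t=0.210000, w=-3.287563:
  k1 = f(0.210000, -3.287563) = -13.438122
  k2 = f(0.315000, -4.698566) = -25.835374
  w ← -3.287563 + 0.21·(-25.835374) = -8.712992
w(0.42) ≈ -8.7130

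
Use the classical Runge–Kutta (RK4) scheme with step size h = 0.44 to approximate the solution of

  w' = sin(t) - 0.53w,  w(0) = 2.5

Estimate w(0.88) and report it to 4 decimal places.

RK4: k1 = f(t_n, w_n); k2 = f(t_n + h/2, w_n + (h/2)·k1); k3 = f(t_n + h/2, w_n + (h/2)·k2); k4 = f(t_n + h, w_n + h·k3); w_{n+1} = w_n + (h/6)·(k1 + 2k2 + 2k3 + k4).
t=0.000000, w=2.500000:
  k1 = f(0.000000, 2.500000) = -1.325000
  k2 = f(0.220000, 2.208500) = -0.952275
  k3 = f(0.220000, 2.290499) = -0.995735
  k4 = f(0.440000, 2.061877) = -0.666855
  w ← 2.500000 + (0.44/6)·(k1 + 2k2 + 2k3 + k4) = 2.068222
t=0.440000, w=2.068222:
  k1 = f(0.440000, 2.068222) = -0.670218
  k2 = f(0.660000, 1.920774) = -0.404894
  k3 = f(0.660000, 1.979146) = -0.435830
  k4 = f(0.880000, 1.876457) = -0.223783
  w ← 2.068222 + (0.44/6)·(k1 + 2k2 + 2k3 + k4) = 1.879356
w(0.88) ≈ 1.8794

1.8794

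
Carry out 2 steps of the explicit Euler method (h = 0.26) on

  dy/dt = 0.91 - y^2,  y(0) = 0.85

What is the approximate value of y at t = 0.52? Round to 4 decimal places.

0.9253

Euler: y_{n+1} = y_n + h·f(t_n, y_n).
t=0.000000, y=0.850000: f=0.187500 → y ← 0.850000 + 0.26·0.187500 = 0.898750
t=0.260000, y=0.898750: f=0.102248 → y ← 0.898750 + 0.26·0.102248 = 0.925335
y(0.52) ≈ 0.9253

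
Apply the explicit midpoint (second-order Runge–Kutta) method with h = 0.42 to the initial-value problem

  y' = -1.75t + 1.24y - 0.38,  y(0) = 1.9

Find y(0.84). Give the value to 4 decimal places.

Midpoint: k1 = f(t_n, y_n); k2 = f(t_n + h/2, y_n + (h/2)·k1); y_{n+1} = y_n + h·k2.
t=0.000000, y=1.900000:
  k1 = f(0.000000, 1.900000) = 1.976000
  k2 = f(0.210000, 2.314960) = 2.123050
  y ← 1.900000 + 0.42·2.123050 = 2.791681
t=0.420000, y=2.791681:
  k1 = f(0.420000, 2.791681) = 2.346685
  k2 = f(0.630000, 3.284485) = 2.590261
  y ← 2.791681 + 0.42·2.590261 = 3.879591
y(0.84) ≈ 3.8796

3.8796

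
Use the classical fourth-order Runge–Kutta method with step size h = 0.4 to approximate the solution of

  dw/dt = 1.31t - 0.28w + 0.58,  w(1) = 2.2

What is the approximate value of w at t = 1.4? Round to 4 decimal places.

RK4: k1 = f(t_n, w_n); k2 = f(t_n + h/2, w_n + (h/2)·k1); k3 = f(t_n + h/2, w_n + (h/2)·k2); k4 = f(t_n + h, w_n + h·k3); w_{n+1} = w_n + (h/6)·(k1 + 2k2 + 2k3 + k4).
t=1.000000, w=2.200000:
  k1 = f(1.000000, 2.200000) = 1.274000
  k2 = f(1.200000, 2.454800) = 1.464656
  k3 = f(1.200000, 2.492931) = 1.453979
  k4 = f(1.400000, 2.781592) = 1.635154
  w ← 2.200000 + (0.4/6)·(k1 + 2k2 + 2k3 + k4) = 2.783095
w(1.4) ≈ 2.7831

2.7831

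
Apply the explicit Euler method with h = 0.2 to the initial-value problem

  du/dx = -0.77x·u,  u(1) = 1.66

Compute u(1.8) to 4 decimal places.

Euler: u_{n+1} = u_n + h·f(x_n, u_n).
x=1.000000, u=1.660000: f=-1.278200 → u ← 1.660000 + 0.2·(-1.278200) = 1.404360
x=1.200000, u=1.404360: f=-1.297629 → u ← 1.404360 + 0.2·(-1.297629) = 1.144834
x=1.400000, u=1.144834: f=-1.234131 → u ← 1.144834 + 0.2·(-1.234131) = 0.898008
x=1.600000, u=0.898008: f=-1.106346 → u ← 0.898008 + 0.2·(-1.106346) = 0.676739
u(1.8) ≈ 0.6767

0.6767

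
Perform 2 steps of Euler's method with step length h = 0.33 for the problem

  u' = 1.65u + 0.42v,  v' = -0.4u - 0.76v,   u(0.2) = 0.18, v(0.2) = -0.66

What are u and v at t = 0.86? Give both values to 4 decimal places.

Euler on (u,v): u_{n+1} = u_n + h·u', v_{n+1} = v_n + h·v'.
0.200000: (0.180000, -0.660000); f=(0.019800, 0.429600) → (0.186534, -0.518232)
0.530000: (0.186534, -0.518232); f=(0.090124, 0.319243) → (0.216275, -0.412882)
(u(0.86), v(0.86)) ≈ (0.2163, -0.4129)

0.2163, -0.4129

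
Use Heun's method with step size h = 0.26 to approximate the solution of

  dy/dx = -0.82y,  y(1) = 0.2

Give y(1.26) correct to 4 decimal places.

0.1619

Heun: k1 = f(x_n, y_n); k2 = f(x_n + h, y_n + h·k1); y_{n+1} = y_n + (h/2)·(k1 + k2).
x=1.000000, y=0.200000:
  k1 = f(1.000000, 0.200000) = -0.164000
  k2 = f(1.260000, 0.157360) = -0.129035
  y ← 0.200000 + (0.26/2)·(-0.164000 + (-0.129035)) = 0.161905
y(1.26) ≈ 0.1619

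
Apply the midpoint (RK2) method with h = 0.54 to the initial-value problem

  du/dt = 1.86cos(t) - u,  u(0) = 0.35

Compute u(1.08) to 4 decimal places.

Midpoint: k1 = f(t_n, u_n); k2 = f(t_n + h/2, u_n + (h/2)·k1); u_{n+1} = u_n + h·k2.
t=0.000000, u=0.350000:
  k1 = f(0.000000, 0.350000) = 1.510000
  k2 = f(0.270000, 0.757700) = 1.034914
  u ← 0.350000 + 0.54·1.034914 = 0.908853
t=0.540000, u=0.908853:
  k1 = f(0.540000, 0.908853) = 0.686485
  k2 = f(0.810000, 1.094204) = 0.188263
  u ← 0.908853 + 0.54·0.188263 = 1.010515
u(1.08) ≈ 1.0105

1.0105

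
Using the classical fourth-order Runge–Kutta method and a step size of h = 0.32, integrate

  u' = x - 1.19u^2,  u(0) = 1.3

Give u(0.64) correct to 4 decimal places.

RK4: k1 = f(x_n, u_n); k2 = f(x_n + h/2, u_n + (h/2)·k1); k3 = f(x_n + h/2, u_n + (h/2)·k2); k4 = f(x_n + h, u_n + h·k3); u_{n+1} = u_n + (h/6)·(k1 + 2k2 + 2k3 + k4).
x=0.000000, u=1.300000:
  k1 = f(0.000000, 1.300000) = -2.011100
  k2 = f(0.160000, 0.978224) = -0.978737
  k3 = f(0.160000, 1.143402) = -1.395768
  k4 = f(0.320000, 0.853354) = -0.546574
  u ← 1.300000 + (0.32/6)·(k1 + 2k2 + 2k3 + k4) = 0.910310
x=0.320000, u=0.910310:
  k1 = f(0.320000, 0.910310) = -0.666111
  k2 = f(0.480000, 0.803732) = -0.288723
  k3 = f(0.480000, 0.864114) = -0.408566
  k4 = f(0.640000, 0.779569) = -0.083196
  u ← 0.910310 + (0.32/6)·(k1 + 2k2 + 2k3 + k4) = 0.795970
u(0.64) ≈ 0.7960

0.7960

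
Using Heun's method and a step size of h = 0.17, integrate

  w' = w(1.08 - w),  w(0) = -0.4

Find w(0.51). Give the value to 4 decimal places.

Heun: k1 = f(x_n, w_n); k2 = f(x_n + h, w_n + h·k1); w_{n+1} = w_n + (h/2)·(k1 + k2).
x=0.000000, w=-0.400000:
  k1 = f(0.000000, -0.400000) = -0.592000
  k2 = f(0.170000, -0.500640) = -0.791332
  w ← -0.400000 + (0.17/2)·(-0.592000 + (-0.791332)) = -0.517583
x=0.170000, w=-0.517583:
  k1 = f(0.170000, -0.517583) = -0.826882
  k2 = f(0.340000, -0.658153) = -1.143971
  w ← -0.517583 + (0.17/2)·(-0.826882 + (-1.143971)) = -0.685106
x=0.340000, w=-0.685106:
  k1 = f(0.340000, -0.685106) = -1.209284
  k2 = f(0.510000, -0.890684) = -1.755257
  w ← -0.685106 + (0.17/2)·(-1.209284 + (-1.755257)) = -0.937092
w(0.51) ≈ -0.9371

-0.9371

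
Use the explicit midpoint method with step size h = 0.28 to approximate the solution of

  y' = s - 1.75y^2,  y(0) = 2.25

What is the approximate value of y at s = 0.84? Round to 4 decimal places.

1.0892

Midpoint: k1 = f(s_n, y_n); k2 = f(s_n + h/2, y_n + (h/2)·k1); y_{n+1} = y_n + h·k2.
s=0.000000, y=2.250000:
  k1 = f(0.000000, 2.250000) = -8.859375
  k2 = f(0.140000, 1.009687) = -1.644070
  y ← 2.250000 + 0.28·(-1.644070) = 1.789660
s=0.280000, y=1.789660:
  k1 = f(0.280000, 1.789660) = -5.325047
  k2 = f(0.420000, 1.044154) = -1.487950
  y ← 1.789660 + 0.28·(-1.487950) = 1.373034
s=0.560000, y=1.373034:
  k1 = f(0.560000, 1.373034) = -2.739141
  k2 = f(0.700000, 0.989555) = -1.013632
  y ← 1.373034 + 0.28·(-1.013632) = 1.089217
y(0.84) ≈ 1.0892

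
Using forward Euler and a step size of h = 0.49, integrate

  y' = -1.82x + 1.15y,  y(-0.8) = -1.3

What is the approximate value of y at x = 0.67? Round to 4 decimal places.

-2.9529

Euler: y_{n+1} = y_n + h·f(x_n, y_n).
x=-0.800000, y=-1.300000: f=-0.039000 → y ← -1.300000 + 0.49·(-0.039000) = -1.319110
x=-0.310000, y=-1.319110: f=-0.952776 → y ← -1.319110 + 0.49·(-0.952776) = -1.785970
x=0.180000, y=-1.785970: f=-2.381466 → y ← -1.785970 + 0.49·(-2.381466) = -2.952889
y(0.67) ≈ -2.9529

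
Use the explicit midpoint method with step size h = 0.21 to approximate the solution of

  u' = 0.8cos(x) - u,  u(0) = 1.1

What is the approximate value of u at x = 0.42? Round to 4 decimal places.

Midpoint: k1 = f(x_n, u_n); k2 = f(x_n + h/2, u_n + (h/2)·k1); u_{n+1} = u_n + h·k2.
x=0.000000, u=1.100000:
  k1 = f(0.000000, 1.100000) = -0.300000
  k2 = f(0.105000, 1.068500) = -0.272906
  u ← 1.100000 + 0.21·(-0.272906) = 1.042690
x=0.210000, u=1.042690:
  k1 = f(0.210000, 1.042690) = -0.260265
  k2 = f(0.315000, 1.015362) = -0.254725
  u ← 1.042690 + 0.21·(-0.254725) = 0.989198
u(0.42) ≈ 0.9892

0.9892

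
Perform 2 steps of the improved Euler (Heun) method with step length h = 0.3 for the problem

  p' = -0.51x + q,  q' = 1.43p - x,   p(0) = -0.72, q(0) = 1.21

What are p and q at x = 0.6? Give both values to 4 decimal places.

Heun on (p,q): k1 = f(x_n, state_n); k2 = f(x_n + h, state_n + h·k1); state_{n+1} = state_n + (h/2)·(k1 + k2).
0.000000: (-0.720000, 1.210000)
  k1 = (1.210000, -1.029600)
  predictor → (-0.357000, 0.901120)
  k2 = (0.748120, -0.810510)
  → (-0.426282, 0.933984)
0.300000: (-0.426282, 0.933984)
  k1 = (0.780984, -0.909583)
  predictor → (-0.191987, 0.661109)
  k2 = (0.355109, -0.874541)
  → (-0.255868, 0.666365)
(p(0.6), q(0.6)) ≈ (-0.2559, 0.6664)

-0.2559, 0.6664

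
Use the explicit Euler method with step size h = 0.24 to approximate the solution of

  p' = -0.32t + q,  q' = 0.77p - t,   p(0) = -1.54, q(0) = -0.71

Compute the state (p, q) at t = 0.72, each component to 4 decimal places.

Euler on (p,q): p_{n+1} = p_n + h·p', q_{n+1} = q_n + h·q'.
0.000000: (-1.540000, -0.710000); f=(-0.710000, -1.185800) → (-1.710400, -0.994592)
0.240000: (-1.710400, -0.994592); f=(-1.071392, -1.557008) → (-1.967534, -1.368274)
0.480000: (-1.967534, -1.368274); f=(-1.521874, -1.995001) → (-2.332784, -1.847074)
(p(0.72), q(0.72)) ≈ (-2.3328, -1.8471)

-2.3328, -1.8471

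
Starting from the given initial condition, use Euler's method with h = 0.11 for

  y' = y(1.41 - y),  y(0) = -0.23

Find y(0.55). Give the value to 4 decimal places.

Euler: y_{n+1} = y_n + h·f(t_n, y_n).
t=0.000000, y=-0.230000: f=-0.377200 → y ← -0.230000 + 0.11·(-0.377200) = -0.271492
t=0.110000, y=-0.271492: f=-0.456512 → y ← -0.271492 + 0.11·(-0.456512) = -0.321708
t=0.220000, y=-0.321708: f=-0.557105 → y ← -0.321708 + 0.11·(-0.557105) = -0.382990
t=0.330000, y=-0.382990: f=-0.686697 → y ← -0.382990 + 0.11·(-0.686697) = -0.458526
t=0.440000, y=-0.458526: f=-0.856769 → y ← -0.458526 + 0.11·(-0.856769) = -0.552771
y(0.55) ≈ -0.5528

-0.5528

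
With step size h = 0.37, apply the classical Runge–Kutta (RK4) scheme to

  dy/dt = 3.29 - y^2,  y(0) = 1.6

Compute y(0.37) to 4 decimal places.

RK4: k1 = f(t_n, y_n); k2 = f(t_n + h/2, y_n + (h/2)·k1); k3 = f(t_n + h/2, y_n + (h/2)·k2); k4 = f(t_n + h, y_n + h·k3); y_{n+1} = y_n + (h/6)·(k1 + 2k2 + 2k3 + k4).
t=0.000000, y=1.600000:
  k1 = f(0.000000, 1.600000) = 0.730000
  k2 = f(0.185000, 1.735050) = 0.279601
  k3 = f(0.185000, 1.651726) = 0.561800
  k4 = f(0.370000, 1.807866) = 0.021620
  y ← 1.600000 + (0.37/6)·(k1 + 2k2 + 2k3 + k4) = 1.750123
y(0.37) ≈ 1.7501

1.7501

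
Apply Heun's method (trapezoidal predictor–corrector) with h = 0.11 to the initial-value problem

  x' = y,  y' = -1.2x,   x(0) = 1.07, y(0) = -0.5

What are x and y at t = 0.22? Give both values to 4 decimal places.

0.9298, -0.7659

Heun on (x,y): k1 = f(t_n, state_n); k2 = f(t_n + h, state_n + h·k1); state_{n+1} = state_n + (h/2)·(k1 + k2).
0.000000: (1.070000, -0.500000)
  k1 = (-0.500000, -1.284000)
  predictor → (1.015000, -0.641240)
  k2 = (-0.641240, -1.218000)
  → (1.007232, -0.637610)
0.110000: (1.007232, -0.637610)
  k1 = (-0.637610, -1.208678)
  predictor → (0.937095, -0.770565)
  k2 = (-0.770565, -1.124514)
  → (0.929782, -0.765936)
(x(0.22), y(0.22)) ≈ (0.9298, -0.7659)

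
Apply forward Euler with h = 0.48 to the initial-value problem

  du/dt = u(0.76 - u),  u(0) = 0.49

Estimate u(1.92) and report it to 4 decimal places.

Euler: u_{n+1} = u_n + h·f(t_n, u_n).
t=0.000000, u=0.490000: f=0.132300 → u ← 0.490000 + 0.48·0.132300 = 0.553504
t=0.480000, u=0.553504: f=0.114296 → u ← 0.553504 + 0.48·0.114296 = 0.608366
t=0.960000, u=0.608366: f=0.092249 → u ← 0.608366 + 0.48·0.092249 = 0.652646
t=1.440000, u=0.652646: f=0.070064 → u ← 0.652646 + 0.48·0.070064 = 0.686277
u(1.92) ≈ 0.6863

0.6863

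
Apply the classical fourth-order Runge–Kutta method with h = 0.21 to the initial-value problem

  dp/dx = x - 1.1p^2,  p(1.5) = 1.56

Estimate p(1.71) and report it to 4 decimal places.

RK4: k1 = f(x_n, p_n); k2 = f(x_n + h/2, p_n + (h/2)·k1); k3 = f(x_n + h/2, p_n + (h/2)·k2); k4 = f(x_n + h, p_n + h·k3); p_{n+1} = p_n + (h/6)·(k1 + 2k2 + 2k3 + k4).
x=1.500000, p=1.560000:
  k1 = f(1.500000, 1.560000) = -1.176960
  k2 = f(1.605000, 1.436419) = -0.664630
  k3 = f(1.605000, 1.490214) = -0.837811
  k4 = f(1.710000, 1.384060) = -0.397183
  p ← 1.560000 + (0.21/6)·(k1 + 2k2 + 2k3 + k4) = 1.399734
p(1.71) ≈ 1.3997

1.3997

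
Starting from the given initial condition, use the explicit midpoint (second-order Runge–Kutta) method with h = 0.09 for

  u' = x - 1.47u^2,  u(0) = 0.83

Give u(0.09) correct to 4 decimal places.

0.7526

Midpoint: k1 = f(x_n, u_n); k2 = f(x_n + h/2, u_n + (h/2)·k1); u_{n+1} = u_n + h·k2.
x=0.000000, u=0.830000:
  k1 = f(0.000000, 0.830000) = -1.012683
  k2 = f(0.045000, 0.784429) = -0.859534
  u ← 0.830000 + 0.09·(-0.859534) = 0.752642
u(0.09) ≈ 0.7526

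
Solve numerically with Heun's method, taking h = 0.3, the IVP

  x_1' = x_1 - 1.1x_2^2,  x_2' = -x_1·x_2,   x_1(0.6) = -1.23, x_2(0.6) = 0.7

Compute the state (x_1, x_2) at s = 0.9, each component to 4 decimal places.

Heun on (x_1,x_2): k1 = f(s_n, state_n); k2 = f(s_n + h, state_n + h·k1); state_{n+1} = state_n + (h/2)·(k1 + k2).
0.600000: (-1.230000, 0.700000)
  k1 = (-1.769000, 0.861000)
  predictor → (-1.760700, 0.958300)
  k2 = (-2.770873, 1.687279)
  → (-1.910981, 1.082242)
(x_1(0.9), x_2(0.9)) ≈ (-1.9110, 1.0822)

-1.9110, 1.0822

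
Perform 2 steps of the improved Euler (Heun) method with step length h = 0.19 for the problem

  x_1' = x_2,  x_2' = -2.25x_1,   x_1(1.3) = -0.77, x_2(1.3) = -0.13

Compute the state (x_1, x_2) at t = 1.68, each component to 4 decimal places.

Heun on (x_1,x_2): k1 = f(t_n, state_n); k2 = f(t_n + h, state_n + h·k1); state_{n+1} = state_n + (h/2)·(k1 + k2).
1.300000: (-0.770000, -0.130000)
  k1 = (-0.130000, 1.732500)
  predictor → (-0.794700, 0.199175)
  k2 = (0.199175, 1.788075)
  → (-0.763428, 0.204455)
1.490000: (-0.763428, 0.204455)
  k1 = (0.204455, 1.717714)
  predictor → (-0.724582, 0.530820)
  k2 = (0.530820, 1.630309)
  → (-0.693577, 0.522517)
(x_1(1.68), x_2(1.68)) ≈ (-0.6936, 0.5225)

-0.6936, 0.5225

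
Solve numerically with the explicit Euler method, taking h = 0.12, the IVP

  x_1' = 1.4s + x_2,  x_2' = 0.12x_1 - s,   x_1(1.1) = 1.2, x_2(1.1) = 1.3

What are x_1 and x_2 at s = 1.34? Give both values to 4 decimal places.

1.8880, 1.0611

Euler on (x_1,x_2): x_1_{n+1} = x_1_n + h·x_1', x_2_{n+1} = x_2_n + h·x_2'.
1.100000: (1.200000, 1.300000); f=(2.840000, -0.956000) → (1.540800, 1.185280)
1.220000: (1.540800, 1.185280); f=(2.893280, -1.035104) → (1.887994, 1.061068)
(x_1(1.34), x_2(1.34)) ≈ (1.8880, 1.0611)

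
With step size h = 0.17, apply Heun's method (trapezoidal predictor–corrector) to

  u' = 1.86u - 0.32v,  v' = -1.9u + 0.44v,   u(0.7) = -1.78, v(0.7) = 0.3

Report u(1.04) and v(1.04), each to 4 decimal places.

Heun on (u,v): k1 = f(t_n, state_n); k2 = f(t_n + h, state_n + h·k1); state_{n+1} = state_n + (h/2)·(k1 + k2).
0.700000: (-1.780000, 0.300000)
  k1 = (-3.406800, 3.514000)
  predictor → (-2.359156, 0.897380)
  k2 = (-4.675192, 4.877244)
  → (-2.466969, 1.013256)
0.870000: (-2.466969, 1.013256)
  k1 = (-4.912805, 5.133074)
  predictor → (-3.302146, 1.885878)
  k2 = (-6.745473, 7.103864)
  → (-3.457923, 2.053395)
(u(1.04), v(1.04)) ≈ (-3.4579, 2.0534)

-3.4579, 2.0534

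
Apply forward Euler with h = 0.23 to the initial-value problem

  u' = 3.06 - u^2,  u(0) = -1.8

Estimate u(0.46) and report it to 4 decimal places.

Euler: u_{n+1} = u_n + h·f(t_n, u_n).
t=0.000000, u=-1.800000: f=-0.180000 → u ← -1.800000 + 0.23·(-0.180000) = -1.841400
t=0.230000, u=-1.841400: f=-0.330754 → u ← -1.841400 + 0.23·(-0.330754) = -1.917473
u(0.46) ≈ -1.9175

-1.9175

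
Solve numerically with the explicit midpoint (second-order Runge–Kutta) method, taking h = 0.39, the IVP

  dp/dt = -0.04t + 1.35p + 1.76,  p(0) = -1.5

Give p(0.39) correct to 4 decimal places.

-1.6336

Midpoint: k1 = f(t_n, p_n); k2 = f(t_n + h/2, p_n + (h/2)·k1); p_{n+1} = p_n + h·k2.
t=0.000000, p=-1.500000:
  k1 = f(0.000000, -1.500000) = -0.265000
  k2 = f(0.195000, -1.551675) = -0.342561
  p ← -1.500000 + 0.39·(-0.342561) = -1.633599
p(0.39) ≈ -1.6336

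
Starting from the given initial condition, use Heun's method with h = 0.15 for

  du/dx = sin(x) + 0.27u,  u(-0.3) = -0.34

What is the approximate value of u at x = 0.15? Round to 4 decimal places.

-0.4220

Heun: k1 = f(x_n, u_n); k2 = f(x_n + h, u_n + h·k1); u_{n+1} = u_n + (h/2)·(k1 + k2).
x=-0.300000, u=-0.340000:
  k1 = f(-0.300000, -0.340000) = -0.387320
  k2 = f(-0.150000, -0.398098) = -0.256925
  u ← -0.340000 + (0.15/2)·(-0.387320 + (-0.256925)) = -0.388318
x=-0.150000, u=-0.388318:
  k1 = f(-0.150000, -0.388318) = -0.254284
  k2 = f(0.000000, -0.426461) = -0.115144
  u ← -0.388318 + (0.15/2)·(-0.254284 + (-0.115144)) = -0.416026
x=0.000000, u=-0.416026:
  k1 = f(0.000000, -0.416026) = -0.112327
  k2 = f(0.150000, -0.432875) = 0.032562
  u ← -0.416026 + (0.15/2)·(-0.112327 + 0.032562) = -0.422008
u(0.15) ≈ -0.4220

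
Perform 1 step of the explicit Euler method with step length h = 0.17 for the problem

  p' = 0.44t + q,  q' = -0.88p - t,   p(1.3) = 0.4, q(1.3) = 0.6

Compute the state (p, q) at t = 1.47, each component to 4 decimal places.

0.5992, 0.3192

Euler on (p,q): p_{n+1} = p_n + h·p', q_{n+1} = q_n + h·q'.
1.300000: (0.400000, 0.600000); f=(1.172000, -1.652000) → (0.599240, 0.319160)
(p(1.47), q(1.47)) ≈ (0.5992, 0.3192)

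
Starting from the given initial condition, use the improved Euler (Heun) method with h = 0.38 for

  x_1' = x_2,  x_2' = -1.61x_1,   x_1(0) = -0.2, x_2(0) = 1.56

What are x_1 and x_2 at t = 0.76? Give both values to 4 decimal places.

Heun on (x_1,x_2): k1 = f(t_n, state_n); k2 = f(t_n + h, state_n + h·k1); state_{n+1} = state_n + (h/2)·(k1 + k2).
0.000000: (-0.200000, 1.560000)
  k1 = (1.560000, 0.322000)
  predictor → (0.392800, 1.682360)
  k2 = (1.682360, -0.632408)
  → (0.416048, 1.501022)
0.380000: (0.416048, 1.501022)
  k1 = (1.501022, -0.669838)
  predictor → (0.986437, 1.246484)
  k2 = (1.246484, -1.588163)
  → (0.938075, 1.072002)
(x_1(0.76), x_2(0.76)) ≈ (0.9381, 1.0720)

0.9381, 1.0720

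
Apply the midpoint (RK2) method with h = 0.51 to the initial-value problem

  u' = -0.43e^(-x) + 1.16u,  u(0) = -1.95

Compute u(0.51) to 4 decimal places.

-3.6797

Midpoint: k1 = f(x_n, u_n); k2 = f(x_n + h/2, u_n + (h/2)·k1); u_{n+1} = u_n + h·k2.
x=0.000000, u=-1.950000:
  k1 = f(0.000000, -1.950000) = -2.692000
  k2 = f(0.255000, -2.636460) = -3.391508
  u ← -1.950000 + 0.51·(-3.391508) = -3.679669
u(0.51) ≈ -3.6797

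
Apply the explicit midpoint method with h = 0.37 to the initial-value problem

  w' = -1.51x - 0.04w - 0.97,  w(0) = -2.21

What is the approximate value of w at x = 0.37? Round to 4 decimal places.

-2.6371

Midpoint: k1 = f(x_n, w_n); k2 = f(x_n + h/2, w_n + (h/2)·k1); w_{n+1} = w_n + h·k2.
x=0.000000, w=-2.210000:
  k1 = f(0.000000, -2.210000) = -0.881600
  k2 = f(0.185000, -2.373096) = -1.154426
  w ← -2.210000 + 0.37·(-1.154426) = -2.637138
w(0.37) ≈ -2.6371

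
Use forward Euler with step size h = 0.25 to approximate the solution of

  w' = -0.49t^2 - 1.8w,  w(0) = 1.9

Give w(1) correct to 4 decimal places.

Euler: w_{n+1} = w_n + h·f(t_n, w_n).
t=0.000000, w=1.900000: f=-3.420000 → w ← 1.900000 + 0.25·(-3.420000) = 1.045000
t=0.250000, w=1.045000: f=-1.911625 → w ← 1.045000 + 0.25·(-1.911625) = 0.567094
t=0.500000, w=0.567094: f=-1.143269 → w ← 0.567094 + 0.25·(-1.143269) = 0.281277
t=0.750000, w=0.281277: f=-0.781923 → w ← 0.281277 + 0.25·(-0.781923) = 0.085796
w(1) ≈ 0.0858

0.0858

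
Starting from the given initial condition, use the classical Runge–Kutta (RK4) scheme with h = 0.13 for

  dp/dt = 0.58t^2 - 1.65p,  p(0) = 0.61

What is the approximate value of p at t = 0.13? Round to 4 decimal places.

RK4: k1 = f(t_n, p_n); k2 = f(t_n + h/2, p_n + (h/2)·k1); k3 = f(t_n + h/2, p_n + (h/2)·k2); k4 = f(t_n + h, p_n + h·k3); p_{n+1} = p_n + (h/6)·(k1 + 2k2 + 2k3 + k4).
t=0.000000, p=0.610000:
  k1 = f(0.000000, 0.610000) = -1.006500
  k2 = f(0.065000, 0.544577) = -0.896102
  k3 = f(0.065000, 0.551753) = -0.907943
  k4 = f(0.130000, 0.491967) = -0.801944
  p ← 0.610000 + (0.13/6)·(k1 + 2k2 + 2k3 + k4) = 0.492642
p(0.13) ≈ 0.4926

0.4926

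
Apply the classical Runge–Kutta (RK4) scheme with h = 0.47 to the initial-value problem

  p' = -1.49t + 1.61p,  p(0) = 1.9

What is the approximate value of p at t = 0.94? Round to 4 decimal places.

7.4506

RK4: k1 = f(t_n, p_n); k2 = f(t_n + h/2, p_n + (h/2)·k1); k3 = f(t_n + h/2, p_n + (h/2)·k2); k4 = f(t_n + h, p_n + h·k3); p_{n+1} = p_n + (h/6)·(k1 + 2k2 + 2k3 + k4).
t=0.000000, p=1.900000:
  k1 = f(0.000000, 1.900000) = 3.059000
  k2 = f(0.235000, 2.618865) = 3.866223
  k3 = f(0.235000, 2.808562) = 4.171635
  k4 = f(0.470000, 3.860669) = 5.515376
  p ← 1.900000 + (0.47/6)·(k1 + 2k2 + 2k3 + k4) = 3.830924
t=0.470000, p=3.830924:
  k1 = f(0.470000, 3.830924) = 5.467487
  k2 = f(0.705000, 5.115783) = 7.185961
  k3 = f(0.705000, 5.519625) = 7.836146
  k4 = f(0.940000, 7.513913) = 10.696799
  p ← 3.830924 + (0.47/6)·(k1 + 2k2 + 2k3 + k4) = 7.450590
p(0.94) ≈ 7.4506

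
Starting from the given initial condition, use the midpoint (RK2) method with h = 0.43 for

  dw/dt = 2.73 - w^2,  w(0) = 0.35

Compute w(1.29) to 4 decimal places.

Midpoint: k1 = f(t_n, w_n); k2 = f(t_n + h/2, w_n + (h/2)·k1); w_{n+1} = w_n + h·k2.
t=0.000000, w=0.350000:
  k1 = f(0.000000, 0.350000) = 2.607500
  k2 = f(0.215000, 0.910612) = 1.900785
  w ← 0.350000 + 0.43·1.900785 = 1.167337
t=0.430000, w=1.167337:
  k1 = f(0.430000, 1.167337) = 1.367323
  k2 = f(0.645000, 1.461312) = 0.594567
  w ← 1.167337 + 0.43·0.594567 = 1.423001
t=0.860000, w=1.423001:
  k1 = f(0.860000, 1.423001) = 0.705067
  k2 = f(1.075000, 1.574591) = 0.250664
  w ← 1.423001 + 0.43·0.250664 = 1.530787
w(1.29) ≈ 1.5308

1.5308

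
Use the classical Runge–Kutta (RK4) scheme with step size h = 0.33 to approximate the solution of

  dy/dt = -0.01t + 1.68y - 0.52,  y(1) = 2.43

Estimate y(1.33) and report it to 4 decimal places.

3.9950

RK4: k1 = f(t_n, y_n); k2 = f(t_n + h/2, y_n + (h/2)·k1); k3 = f(t_n + h/2, y_n + (h/2)·k2); k4 = f(t_n + h, y_n + h·k3); y_{n+1} = y_n + (h/6)·(k1 + 2k2 + 2k3 + k4).
t=1.000000, y=2.430000:
  k1 = f(1.000000, 2.430000) = 3.552400
  k2 = f(1.165000, 3.016146) = 4.535475
  k3 = f(1.165000, 3.178353) = 4.807984
  k4 = f(1.330000, 4.016635) = 6.214646
  y ← 2.430000 + (0.33/6)·(k1 + 2k2 + 2k3 + k4) = 3.994968
y(1.33) ≈ 3.9950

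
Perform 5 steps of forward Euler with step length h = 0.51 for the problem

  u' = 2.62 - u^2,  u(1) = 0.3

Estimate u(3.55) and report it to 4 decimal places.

1.6136

Euler: u_{n+1} = u_n + h·f(x_n, u_n).
x=1.000000, u=0.300000: f=2.530000 → u ← 0.300000 + 0.51·2.530000 = 1.590300
x=1.510000, u=1.590300: f=0.090946 → u ← 1.590300 + 0.51·0.090946 = 1.636682
x=2.020000, u=1.636682: f=-0.058729 → u ← 1.636682 + 0.51·(-0.058729) = 1.606730
x=2.530000, u=1.606730: f=0.038417 → u ← 1.606730 + 0.51·0.038417 = 1.626323
x=3.040000, u=1.626323: f=-0.024927 → u ← 1.626323 + 0.51·(-0.024927) = 1.613610
u(3.55) ≈ 1.6136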